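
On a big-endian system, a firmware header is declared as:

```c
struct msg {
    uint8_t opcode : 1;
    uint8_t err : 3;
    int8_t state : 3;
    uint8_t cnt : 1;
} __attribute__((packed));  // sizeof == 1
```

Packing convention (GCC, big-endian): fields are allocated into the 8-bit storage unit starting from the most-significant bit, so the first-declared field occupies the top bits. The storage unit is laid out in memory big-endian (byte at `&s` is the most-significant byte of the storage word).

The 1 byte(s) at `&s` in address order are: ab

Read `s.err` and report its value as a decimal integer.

[0]=0xab (big-endian) → word 0xab
opcode [7+:1] = (word>>7) & 0x1 = 1
err [4+:3] = (word>>4) & 0x7 = 2  ←
state [1+:3] = (word>>1) & 0x7 = 5
cnt [0+:1] = (word>>0) & 0x1 = 1

2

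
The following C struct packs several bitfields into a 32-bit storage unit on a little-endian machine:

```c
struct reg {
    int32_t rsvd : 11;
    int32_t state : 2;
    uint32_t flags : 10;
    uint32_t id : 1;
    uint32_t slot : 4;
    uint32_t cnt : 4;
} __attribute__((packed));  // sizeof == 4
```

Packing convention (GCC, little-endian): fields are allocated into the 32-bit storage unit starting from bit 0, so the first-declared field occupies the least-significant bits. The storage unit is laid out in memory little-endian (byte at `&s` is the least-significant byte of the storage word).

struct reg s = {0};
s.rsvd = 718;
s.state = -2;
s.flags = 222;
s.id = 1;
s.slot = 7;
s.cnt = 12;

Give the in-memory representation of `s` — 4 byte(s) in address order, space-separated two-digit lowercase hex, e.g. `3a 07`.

rsvd (11b) val=718 bits=0x2ce at bit 0: 0x000002ce
state (2b) val=-2 bits=0x2 at bit 11: 0x000012ce
flags (10b) val=222 bits=0xde at bit 13: 0x001bd2ce
id (1b) val=1 bits=0x1 at bit 23: 0x009bd2ce
slot (4b) val=7 bits=0x7 at bit 24: 0x079bd2ce
cnt (4b) val=12 bits=0xc at bit 28: 0xc79bd2ce
word = 0xc79bd2ce → little-endian bytes:
  [0]=0xce  [1]=0xd2  [2]=0x9b  [3]=0xc7

ce d2 9b c7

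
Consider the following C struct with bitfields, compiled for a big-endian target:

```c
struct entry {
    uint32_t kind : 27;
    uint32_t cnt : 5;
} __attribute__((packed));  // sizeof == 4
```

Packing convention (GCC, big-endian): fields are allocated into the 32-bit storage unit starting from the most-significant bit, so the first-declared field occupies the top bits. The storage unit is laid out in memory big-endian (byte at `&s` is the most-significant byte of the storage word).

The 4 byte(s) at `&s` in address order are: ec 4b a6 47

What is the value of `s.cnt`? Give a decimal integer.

7

[0]=0xec [1]=0x4b [2]=0xa6 [3]=0x47 (big-endian) → word 0xec4ba647
kind:27 @ bit 5 → (0xec4ba647>>5)&0x7ffffff = 0x7625d32
cnt:5 @ bit 0 → (0xec4ba647>>0)&0x1f = 0x7  ←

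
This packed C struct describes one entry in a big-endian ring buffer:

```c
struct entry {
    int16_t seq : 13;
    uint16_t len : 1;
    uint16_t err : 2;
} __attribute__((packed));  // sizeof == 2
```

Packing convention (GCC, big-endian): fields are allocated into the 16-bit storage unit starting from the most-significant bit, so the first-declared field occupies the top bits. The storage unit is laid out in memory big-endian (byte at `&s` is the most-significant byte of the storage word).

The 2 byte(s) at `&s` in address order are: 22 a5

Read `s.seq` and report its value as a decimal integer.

1108

[0]=0x22 [1]=0xa5 (big-endian) → word 0x22a5
seq:13 @ bit 3 → (0x22a5>>3)&0x1fff = 0x454  ←
len:1 @ bit 2 → (0x22a5>>2)&0x1 = 0x1
err:2 @ bit 0 → (0x22a5>>0)&0x3 = 0x1
seq signed 13b, MSB=0: value = 1108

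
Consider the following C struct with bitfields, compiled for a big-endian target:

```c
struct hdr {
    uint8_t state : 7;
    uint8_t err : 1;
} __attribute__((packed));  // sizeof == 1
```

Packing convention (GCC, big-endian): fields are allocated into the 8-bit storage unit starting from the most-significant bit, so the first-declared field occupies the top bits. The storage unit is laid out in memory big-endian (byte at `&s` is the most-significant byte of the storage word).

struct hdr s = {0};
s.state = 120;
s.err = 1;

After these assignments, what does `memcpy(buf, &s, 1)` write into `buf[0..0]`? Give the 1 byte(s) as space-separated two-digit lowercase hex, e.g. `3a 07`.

f1

[1+:7] state=120 & 0x7f = 0x78; word=0xf0
[0+:1] err=1 & 0x1 = 0x1; word=0xf1
word = 0xf1 → big-endian bytes:
  [0]=0xf1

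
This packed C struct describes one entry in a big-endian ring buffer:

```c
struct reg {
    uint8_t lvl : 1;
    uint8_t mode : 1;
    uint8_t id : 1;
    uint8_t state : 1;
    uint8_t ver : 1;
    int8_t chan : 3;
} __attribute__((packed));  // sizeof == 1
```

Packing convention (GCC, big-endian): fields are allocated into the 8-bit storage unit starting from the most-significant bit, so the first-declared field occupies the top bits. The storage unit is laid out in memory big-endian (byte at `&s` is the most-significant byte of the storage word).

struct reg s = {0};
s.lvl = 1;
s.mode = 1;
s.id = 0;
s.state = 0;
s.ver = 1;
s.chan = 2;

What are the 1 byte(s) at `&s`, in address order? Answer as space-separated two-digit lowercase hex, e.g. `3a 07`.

[7+:1] lvl=1 & 0x1 = 0x1; word=0x80
[6+:1] mode=1 & 0x1 = 0x1; word=0xc0
[5+:1] id=0 & 0x1 = 0x0; word=0xc0
[4+:1] state=0 & 0x1 = 0x0; word=0xc0
[3+:1] ver=1 & 0x1 = 0x1; word=0xc8
[0+:3] chan=2 & 0x7 = 0x2; word=0xca
word = 0xca → big-endian bytes:
  [0]=0xca

ca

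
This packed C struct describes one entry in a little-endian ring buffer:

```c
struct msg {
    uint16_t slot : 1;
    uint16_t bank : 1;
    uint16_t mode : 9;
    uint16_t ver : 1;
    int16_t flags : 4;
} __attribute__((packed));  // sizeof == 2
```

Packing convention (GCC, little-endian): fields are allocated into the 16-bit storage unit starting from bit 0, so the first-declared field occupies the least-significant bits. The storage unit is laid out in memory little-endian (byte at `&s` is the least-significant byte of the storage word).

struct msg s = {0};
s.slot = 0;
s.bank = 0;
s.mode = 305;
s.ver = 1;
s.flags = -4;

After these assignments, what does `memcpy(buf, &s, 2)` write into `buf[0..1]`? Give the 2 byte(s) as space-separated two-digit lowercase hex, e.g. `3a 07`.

slot (1b) val=0 bits=0x0 at bit 0: 0x0000
bank (1b) val=0 bits=0x0 at bit 1: 0x0000
mode (9b) val=305 bits=0x131 at bit 2: 0x04c4
ver (1b) val=1 bits=0x1 at bit 11: 0x0cc4
flags (4b) val=-4 bits=0xc at bit 12: 0xccc4
word = 0xccc4 → little-endian bytes:
  [0]=0xc4  [1]=0xcc

c4 cc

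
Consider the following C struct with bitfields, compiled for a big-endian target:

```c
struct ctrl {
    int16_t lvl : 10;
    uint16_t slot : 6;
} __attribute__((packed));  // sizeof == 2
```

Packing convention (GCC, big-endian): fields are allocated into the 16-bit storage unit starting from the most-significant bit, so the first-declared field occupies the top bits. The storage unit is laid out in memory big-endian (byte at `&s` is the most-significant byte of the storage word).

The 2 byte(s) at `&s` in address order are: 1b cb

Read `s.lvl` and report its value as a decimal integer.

[0]=0x1b [1]=0xcb (big-endian) → word 0x1bcb
lvl:10 @ bit 6 → (0x1bcb>>6)&0x3ff = 0x6f  ←
slot:6 @ bit 0 → (0x1bcb>>0)&0x3f = 0xb
lvl signed 10b, MSB=0: value = 111

111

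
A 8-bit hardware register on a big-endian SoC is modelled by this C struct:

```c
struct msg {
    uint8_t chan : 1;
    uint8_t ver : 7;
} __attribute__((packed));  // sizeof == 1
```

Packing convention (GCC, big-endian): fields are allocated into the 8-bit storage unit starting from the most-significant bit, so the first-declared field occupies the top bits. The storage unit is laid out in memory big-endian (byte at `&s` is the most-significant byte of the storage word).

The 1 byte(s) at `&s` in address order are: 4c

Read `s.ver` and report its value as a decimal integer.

[0]=0x4c (big-endian) → word 0x4c
chan:1 @ bit 7 → (0x4c>>7)&0x1 = 0x0
ver:7 @ bit 0 → (0x4c>>0)&0x7f = 0x4c  ←

76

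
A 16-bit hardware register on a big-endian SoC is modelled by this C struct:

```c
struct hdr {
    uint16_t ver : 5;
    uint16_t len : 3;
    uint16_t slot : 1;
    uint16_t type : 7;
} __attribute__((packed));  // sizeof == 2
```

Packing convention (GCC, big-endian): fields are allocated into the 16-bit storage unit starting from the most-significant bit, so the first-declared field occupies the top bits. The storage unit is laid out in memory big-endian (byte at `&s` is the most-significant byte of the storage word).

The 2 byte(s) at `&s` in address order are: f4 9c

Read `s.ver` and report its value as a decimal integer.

30

[0]=0xf4 [1]=0x9c (big-endian) → word 0xf49c
ver:5 @ bit 11 → (0xf49c>>11)&0x1f = 0x1e  ←
len:3 @ bit 8 → (0xf49c>>8)&0x7 = 0x4
slot:1 @ bit 7 → (0xf49c>>7)&0x1 = 0x1
type:7 @ bit 0 → (0xf49c>>0)&0x7f = 0x1c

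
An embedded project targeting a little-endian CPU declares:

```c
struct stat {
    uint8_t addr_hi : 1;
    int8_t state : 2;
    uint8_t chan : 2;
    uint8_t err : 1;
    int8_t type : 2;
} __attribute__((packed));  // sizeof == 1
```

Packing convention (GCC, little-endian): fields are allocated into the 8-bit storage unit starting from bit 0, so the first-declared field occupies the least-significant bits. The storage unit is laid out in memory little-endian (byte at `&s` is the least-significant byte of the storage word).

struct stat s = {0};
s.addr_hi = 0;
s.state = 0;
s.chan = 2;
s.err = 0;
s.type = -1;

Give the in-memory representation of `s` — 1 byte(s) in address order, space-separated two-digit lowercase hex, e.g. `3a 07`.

d0

addr_hi (1b) val=0 bits=0x0 at bit 0: 0x00
state (2b) val=0 bits=0x0 at bit 1: 0x00
chan (2b) val=2 bits=0x2 at bit 3: 0x10
err (1b) val=0 bits=0x0 at bit 5: 0x10
type (2b) val=-1 bits=0x3 at bit 6: 0xd0
word = 0xd0 → little-endian bytes:
  [0]=0xd0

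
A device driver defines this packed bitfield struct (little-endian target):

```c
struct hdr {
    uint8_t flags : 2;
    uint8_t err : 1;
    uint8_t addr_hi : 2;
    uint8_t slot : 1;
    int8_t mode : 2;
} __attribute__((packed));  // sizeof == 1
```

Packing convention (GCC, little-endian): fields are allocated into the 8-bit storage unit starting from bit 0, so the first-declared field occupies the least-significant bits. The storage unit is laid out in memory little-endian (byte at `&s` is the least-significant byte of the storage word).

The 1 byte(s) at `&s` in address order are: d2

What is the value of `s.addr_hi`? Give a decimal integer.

[0]=0xd2 (little-endian) → word 0xd2
flags [0+:2] = (word>>0) & 0x3 = 2
err [2+:1] = (word>>2) & 0x1 = 0
addr_hi [3+:2] = (word>>3) & 0x3 = 2  ←
slot [5+:1] = (word>>5) & 0x1 = 0
mode [6+:2] = (word>>6) & 0x3 = 3

2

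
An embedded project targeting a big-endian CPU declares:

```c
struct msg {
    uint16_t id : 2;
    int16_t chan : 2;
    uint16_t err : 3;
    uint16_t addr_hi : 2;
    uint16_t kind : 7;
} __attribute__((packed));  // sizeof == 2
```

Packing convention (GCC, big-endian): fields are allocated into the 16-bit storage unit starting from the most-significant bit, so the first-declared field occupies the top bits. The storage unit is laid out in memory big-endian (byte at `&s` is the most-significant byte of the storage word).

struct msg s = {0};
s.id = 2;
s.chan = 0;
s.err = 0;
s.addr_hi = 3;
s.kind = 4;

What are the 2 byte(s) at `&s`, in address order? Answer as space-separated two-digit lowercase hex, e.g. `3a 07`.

81 84

id (2b) val=2 bits=0x2 at bit 14: 0x8000
chan (2b) val=0 bits=0x0 at bit 12: 0x8000
err (3b) val=0 bits=0x0 at bit 9: 0x8000
addr_hi (2b) val=3 bits=0x3 at bit 7: 0x8180
kind (7b) val=4 bits=0x4 at bit 0: 0x8184
word = 0x8184 → big-endian bytes:
  [0]=0x81  [1]=0x84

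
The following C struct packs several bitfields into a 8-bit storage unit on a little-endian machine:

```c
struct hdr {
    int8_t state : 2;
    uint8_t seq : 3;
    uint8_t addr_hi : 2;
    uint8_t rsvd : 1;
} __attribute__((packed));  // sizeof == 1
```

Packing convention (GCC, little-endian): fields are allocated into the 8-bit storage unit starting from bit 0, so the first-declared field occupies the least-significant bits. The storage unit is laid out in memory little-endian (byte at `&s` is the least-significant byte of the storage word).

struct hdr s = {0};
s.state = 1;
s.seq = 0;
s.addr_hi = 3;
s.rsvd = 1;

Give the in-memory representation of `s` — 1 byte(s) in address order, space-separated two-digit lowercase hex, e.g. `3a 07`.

e1

state:2 = 1 → 0x1 << 0 → word 0x01
seq:3 = 0 → 0x0 << 2 → word 0x01
addr_hi:2 = 3 → 0x3 << 5 → word 0x61
rsvd:1 = 1 → 0x1 << 7 → word 0xe1
word = 0xe1 → little-endian bytes:
  [0]=0xe1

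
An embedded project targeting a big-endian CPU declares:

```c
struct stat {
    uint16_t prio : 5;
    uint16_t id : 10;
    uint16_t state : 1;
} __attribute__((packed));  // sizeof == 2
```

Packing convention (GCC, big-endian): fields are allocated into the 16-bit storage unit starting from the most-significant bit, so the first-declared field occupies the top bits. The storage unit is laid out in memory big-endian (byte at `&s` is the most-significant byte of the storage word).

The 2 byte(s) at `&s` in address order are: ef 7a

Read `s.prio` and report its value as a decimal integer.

[0]=0xef [1]=0x7a (big-endian) → word 0xef7a
prio [11+:5] = (word>>11) & 0x1f = 29  ←
id [1+:10] = (word>>1) & 0x3ff = 957
state [0+:1] = (word>>0) & 0x1 = 0

29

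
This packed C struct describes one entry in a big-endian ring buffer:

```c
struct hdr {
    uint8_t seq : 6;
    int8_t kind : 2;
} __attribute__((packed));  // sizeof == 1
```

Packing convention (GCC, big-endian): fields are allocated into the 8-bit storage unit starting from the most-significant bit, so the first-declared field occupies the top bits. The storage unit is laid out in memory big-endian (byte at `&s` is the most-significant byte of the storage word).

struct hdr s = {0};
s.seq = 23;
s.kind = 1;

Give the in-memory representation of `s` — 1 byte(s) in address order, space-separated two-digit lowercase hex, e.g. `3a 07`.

[2+:6] seq=23 & 0x3f = 0x17; word=0x5c
[0+:2] kind=1 & 0x3 = 0x1; word=0x5d
word = 0x5d → big-endian bytes:
  [0]=0x5d

5d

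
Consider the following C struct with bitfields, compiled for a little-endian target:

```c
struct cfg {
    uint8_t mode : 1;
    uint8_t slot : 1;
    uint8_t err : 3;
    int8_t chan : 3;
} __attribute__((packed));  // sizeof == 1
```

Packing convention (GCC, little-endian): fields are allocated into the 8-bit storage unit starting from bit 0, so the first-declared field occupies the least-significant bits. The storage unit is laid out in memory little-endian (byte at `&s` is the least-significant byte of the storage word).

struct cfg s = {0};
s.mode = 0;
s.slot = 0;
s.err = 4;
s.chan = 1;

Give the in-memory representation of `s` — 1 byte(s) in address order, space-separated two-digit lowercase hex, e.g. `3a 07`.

mode:1 = 0 → 0x0 << 0 → word 0x00
slot:1 = 0 → 0x0 << 1 → word 0x00
err:3 = 4 → 0x4 << 2 → word 0x10
chan:3 = 1 → 0x1 << 5 → word 0x30
word = 0x30 → little-endian bytes:
  [0]=0x30

30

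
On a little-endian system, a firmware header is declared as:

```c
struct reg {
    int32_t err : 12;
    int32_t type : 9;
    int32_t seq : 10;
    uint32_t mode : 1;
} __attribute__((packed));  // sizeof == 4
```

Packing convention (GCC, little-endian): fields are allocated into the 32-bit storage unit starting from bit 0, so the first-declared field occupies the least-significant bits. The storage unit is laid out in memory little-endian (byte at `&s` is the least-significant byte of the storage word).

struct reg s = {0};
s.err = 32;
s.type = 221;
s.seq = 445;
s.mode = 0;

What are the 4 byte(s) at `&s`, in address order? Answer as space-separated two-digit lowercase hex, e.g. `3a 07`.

[0+:12] err=32 & 0xfff = 0x20; word=0x00000020
[12+:9] type=221 & 0x1ff = 0xdd; word=0x000dd020
[21+:10] seq=445 & 0x3ff = 0x1bd; word=0x37add020
[31+:1] mode=0 & 0x1 = 0x0; word=0x37add020
word = 0x37add020 → little-endian bytes:
  [0]=0x20  [1]=0xd0  [2]=0xad  [3]=0x37

20 d0 ad 37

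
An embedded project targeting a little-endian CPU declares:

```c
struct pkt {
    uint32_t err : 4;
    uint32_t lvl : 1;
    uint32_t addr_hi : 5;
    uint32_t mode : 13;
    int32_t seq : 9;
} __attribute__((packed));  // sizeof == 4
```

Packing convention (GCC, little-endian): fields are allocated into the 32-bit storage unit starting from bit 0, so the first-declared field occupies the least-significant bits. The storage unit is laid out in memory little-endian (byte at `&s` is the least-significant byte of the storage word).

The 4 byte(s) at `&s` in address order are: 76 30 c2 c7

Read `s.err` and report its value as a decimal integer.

[0]=0x76 [1]=0x30 [2]=0xc2 [3]=0xc7 (little-endian) → word 0xc7c23076
err:4 @ bit 0 → (0xc7c23076>>0)&0xf = 0x6  ←
lvl:1 @ bit 4 → (0xc7c23076>>4)&0x1 = 0x1
addr_hi:5 @ bit 5 → (0xc7c23076>>5)&0x1f = 0x3
mode:13 @ bit 10 → (0xc7c23076>>10)&0x1fff = 0x108c
seq:9 @ bit 23 → (0xc7c23076>>23)&0x1ff = 0x18f

6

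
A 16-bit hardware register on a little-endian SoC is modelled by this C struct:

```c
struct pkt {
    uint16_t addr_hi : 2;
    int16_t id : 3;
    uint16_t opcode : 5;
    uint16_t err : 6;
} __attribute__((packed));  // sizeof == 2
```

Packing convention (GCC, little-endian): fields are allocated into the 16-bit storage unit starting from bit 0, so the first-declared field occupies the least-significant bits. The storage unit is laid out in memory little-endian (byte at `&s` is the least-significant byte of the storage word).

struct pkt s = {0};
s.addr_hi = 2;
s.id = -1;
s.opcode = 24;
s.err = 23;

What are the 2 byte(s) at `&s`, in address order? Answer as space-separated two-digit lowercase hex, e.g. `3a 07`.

1e 5f

addr_hi:2 = 2 → 0x2 << 0 → word 0x0002
id:3 = -1 → 0x7 << 2 → word 0x001e
opcode:5 = 24 → 0x18 << 5 → word 0x031e
err:6 = 23 → 0x17 << 10 → word 0x5f1e
word = 0x5f1e → little-endian bytes:
  [0]=0x1e  [1]=0x5f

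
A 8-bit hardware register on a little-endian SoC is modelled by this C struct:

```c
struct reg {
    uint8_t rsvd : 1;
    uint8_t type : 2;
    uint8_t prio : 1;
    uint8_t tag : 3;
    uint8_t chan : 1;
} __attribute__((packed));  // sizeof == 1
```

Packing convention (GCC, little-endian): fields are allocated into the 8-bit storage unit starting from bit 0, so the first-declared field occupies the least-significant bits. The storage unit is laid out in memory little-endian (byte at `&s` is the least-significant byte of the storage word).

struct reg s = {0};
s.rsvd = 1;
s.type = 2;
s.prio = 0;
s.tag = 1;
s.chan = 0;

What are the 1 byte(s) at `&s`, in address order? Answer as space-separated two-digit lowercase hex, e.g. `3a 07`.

rsvd:1 = 1 → 0x1 << 0 → word 0x01
type:2 = 2 → 0x2 << 1 → word 0x05
prio:1 = 0 → 0x0 << 3 → word 0x05
tag:3 = 1 → 0x1 << 4 → word 0x15
chan:1 = 0 → 0x0 << 7 → word 0x15
word = 0x15 → little-endian bytes:
  [0]=0x15

15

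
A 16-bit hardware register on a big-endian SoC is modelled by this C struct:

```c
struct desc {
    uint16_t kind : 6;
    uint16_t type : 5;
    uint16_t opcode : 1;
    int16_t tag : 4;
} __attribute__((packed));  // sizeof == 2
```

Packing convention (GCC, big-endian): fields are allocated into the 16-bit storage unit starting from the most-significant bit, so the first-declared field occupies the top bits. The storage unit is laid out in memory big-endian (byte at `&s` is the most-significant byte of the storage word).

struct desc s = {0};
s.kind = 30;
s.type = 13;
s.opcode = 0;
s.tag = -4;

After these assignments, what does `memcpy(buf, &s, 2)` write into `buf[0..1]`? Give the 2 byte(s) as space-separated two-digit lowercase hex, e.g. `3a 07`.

79 ac

kind:6 = 30 → 0x1e << 10 → word 0x7800
type:5 = 13 → 0xd << 5 → word 0x79a0
opcode:1 = 0 → 0x0 << 4 → word 0x79a0
tag:4 = -4 → 0xc << 0 → word 0x79ac
word = 0x79ac → big-endian bytes:
  [0]=0x79  [1]=0xac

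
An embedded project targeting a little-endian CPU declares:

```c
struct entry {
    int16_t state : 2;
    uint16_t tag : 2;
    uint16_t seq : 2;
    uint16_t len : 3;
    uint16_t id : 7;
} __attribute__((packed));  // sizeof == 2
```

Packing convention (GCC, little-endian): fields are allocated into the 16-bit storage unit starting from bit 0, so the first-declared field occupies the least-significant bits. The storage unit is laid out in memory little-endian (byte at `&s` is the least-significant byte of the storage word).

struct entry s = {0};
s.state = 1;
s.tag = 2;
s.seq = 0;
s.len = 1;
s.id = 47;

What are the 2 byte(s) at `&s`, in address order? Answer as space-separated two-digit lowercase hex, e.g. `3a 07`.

state (2b) val=1 bits=0x1 at bit 0: 0x0001
tag (2b) val=2 bits=0x2 at bit 2: 0x0009
seq (2b) val=0 bits=0x0 at bit 4: 0x0009
len (3b) val=1 bits=0x1 at bit 6: 0x0049
id (7b) val=47 bits=0x2f at bit 9: 0x5e49
word = 0x5e49 → little-endian bytes:
  [0]=0x49  [1]=0x5e

49 5e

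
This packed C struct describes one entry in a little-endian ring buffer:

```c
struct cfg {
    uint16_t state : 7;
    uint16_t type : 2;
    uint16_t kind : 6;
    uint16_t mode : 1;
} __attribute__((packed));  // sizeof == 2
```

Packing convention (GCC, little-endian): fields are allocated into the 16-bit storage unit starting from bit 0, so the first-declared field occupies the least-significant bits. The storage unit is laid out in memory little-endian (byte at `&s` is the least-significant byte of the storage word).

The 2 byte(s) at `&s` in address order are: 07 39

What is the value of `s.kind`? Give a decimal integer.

[0]=0x07 [1]=0x39 (little-endian) → word 0x3907
state [0+:7] = (word>>0) & 0x7f = 7
type [7+:2] = (word>>7) & 0x3 = 2
kind [9+:6] = (word>>9) & 0x3f = 28  ←
mode [15+:1] = (word>>15) & 0x1 = 0

28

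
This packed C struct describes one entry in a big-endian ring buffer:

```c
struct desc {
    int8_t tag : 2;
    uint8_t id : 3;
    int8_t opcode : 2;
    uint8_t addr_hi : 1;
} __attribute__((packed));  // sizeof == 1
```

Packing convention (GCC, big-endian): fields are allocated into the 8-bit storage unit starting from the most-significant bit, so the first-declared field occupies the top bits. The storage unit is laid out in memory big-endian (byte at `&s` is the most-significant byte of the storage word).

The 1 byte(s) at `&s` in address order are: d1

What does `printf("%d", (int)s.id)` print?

2

[0]=0xd1 (big-endian) → word 0xd1
tag [6+:2] = (word>>6) & 0x3 = 3
id [3+:3] = (word>>3) & 0x7 = 2  ←
opcode [1+:2] = (word>>1) & 0x3 = 0
addr_hi [0+:1] = (word>>0) & 0x1 = 1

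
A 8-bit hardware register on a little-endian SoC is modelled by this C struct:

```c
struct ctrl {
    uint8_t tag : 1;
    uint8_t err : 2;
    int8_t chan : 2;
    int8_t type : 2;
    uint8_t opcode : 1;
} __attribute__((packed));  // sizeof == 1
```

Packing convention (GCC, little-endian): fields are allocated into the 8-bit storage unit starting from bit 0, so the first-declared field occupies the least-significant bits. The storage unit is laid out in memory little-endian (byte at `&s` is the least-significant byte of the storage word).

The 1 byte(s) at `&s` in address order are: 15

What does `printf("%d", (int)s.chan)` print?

[0]=0x15 (little-endian) → word 0x15
tag [0+:1] = (word>>0) & 0x1 = 1
err [1+:2] = (word>>1) & 0x3 = 2
chan [3+:2] = (word>>3) & 0x3 = 2  ←
type [5+:2] = (word>>5) & 0x3 = 0
opcode [7+:1] = (word>>7) & 0x1 = 0
chan signed 2b, MSB=1: 2 - 4 = -2

-2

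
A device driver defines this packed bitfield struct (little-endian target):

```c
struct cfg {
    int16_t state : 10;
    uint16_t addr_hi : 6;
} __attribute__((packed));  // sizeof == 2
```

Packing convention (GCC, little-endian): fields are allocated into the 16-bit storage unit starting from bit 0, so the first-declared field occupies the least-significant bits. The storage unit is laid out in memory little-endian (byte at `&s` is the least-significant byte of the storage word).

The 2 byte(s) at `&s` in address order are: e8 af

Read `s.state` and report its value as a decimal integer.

[0]=0xe8 [1]=0xaf (little-endian) → word 0xafe8
state [0+:10] = (word>>0) & 0x3ff = 1000  ←
addr_hi [10+:6] = (word>>10) & 0x3f = 43
state signed 10b, MSB=1: 1000 - 1024 = -24

-24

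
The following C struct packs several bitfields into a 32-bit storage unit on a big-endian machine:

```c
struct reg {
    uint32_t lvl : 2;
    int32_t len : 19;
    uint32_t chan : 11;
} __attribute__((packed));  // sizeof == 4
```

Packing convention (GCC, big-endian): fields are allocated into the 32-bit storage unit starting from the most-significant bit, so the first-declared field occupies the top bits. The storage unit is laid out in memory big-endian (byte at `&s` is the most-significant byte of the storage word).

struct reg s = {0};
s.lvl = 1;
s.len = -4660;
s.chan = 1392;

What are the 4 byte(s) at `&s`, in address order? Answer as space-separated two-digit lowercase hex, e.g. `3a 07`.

7f 6e 65 70

[30+:2] lvl=1 & 0x3 = 0x1; word=0x40000000
[11+:19] len=-4660 & 0x7ffff = 0x7edcc; word=0x7f6e6000
[0+:11] chan=1392 & 0x7ff = 0x570; word=0x7f6e6570
word = 0x7f6e6570 → big-endian bytes:
  [0]=0x7f  [1]=0x6e  [2]=0x65  [3]=0x70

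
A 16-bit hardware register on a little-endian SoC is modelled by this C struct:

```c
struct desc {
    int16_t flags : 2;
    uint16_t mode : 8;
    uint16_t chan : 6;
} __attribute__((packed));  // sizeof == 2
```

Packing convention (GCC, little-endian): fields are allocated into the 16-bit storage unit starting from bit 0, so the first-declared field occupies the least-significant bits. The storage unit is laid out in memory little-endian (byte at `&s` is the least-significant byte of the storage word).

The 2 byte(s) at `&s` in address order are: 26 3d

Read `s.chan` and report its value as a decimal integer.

15

[0]=0x26 [1]=0x3d (little-endian) → word 0x3d26
flags [0+:2] = (word>>0) & 0x3 = 2
mode [2+:8] = (word>>2) & 0xff = 73
chan [10+:6] = (word>>10) & 0x3f = 15  ←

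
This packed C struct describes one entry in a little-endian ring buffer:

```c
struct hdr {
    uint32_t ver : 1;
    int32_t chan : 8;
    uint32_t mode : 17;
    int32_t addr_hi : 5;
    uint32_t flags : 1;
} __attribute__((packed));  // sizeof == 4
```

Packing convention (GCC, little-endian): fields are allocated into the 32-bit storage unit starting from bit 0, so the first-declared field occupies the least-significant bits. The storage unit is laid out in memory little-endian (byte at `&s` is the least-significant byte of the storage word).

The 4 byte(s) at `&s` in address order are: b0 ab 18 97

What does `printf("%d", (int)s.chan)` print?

-40

[0]=0xb0 [1]=0xab [2]=0x18 [3]=0x97 (little-endian) → word 0x9718abb0
ver [0+:1] = (word>>0) & 0x1 = 0
chan [1+:8] = (word>>1) & 0xff = 216  ←
mode [9+:17] = (word>>9) & 0x1ffff = 101461
addr_hi [26+:5] = (word>>26) & 0x1f = 5
flags [31+:1] = (word>>31) & 0x1 = 1
chan signed 8b, MSB=1: 216 - 256 = -40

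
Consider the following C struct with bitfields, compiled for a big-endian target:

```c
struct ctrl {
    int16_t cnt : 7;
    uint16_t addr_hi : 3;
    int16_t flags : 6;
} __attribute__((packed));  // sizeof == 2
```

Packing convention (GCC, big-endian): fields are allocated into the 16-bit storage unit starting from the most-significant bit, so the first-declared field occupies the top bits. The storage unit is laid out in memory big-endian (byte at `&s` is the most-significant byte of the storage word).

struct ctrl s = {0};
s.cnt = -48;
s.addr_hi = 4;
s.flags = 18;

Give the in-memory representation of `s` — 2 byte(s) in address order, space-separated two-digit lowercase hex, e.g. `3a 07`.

cnt (7b) val=-48 bits=0x50 at bit 9: 0xa000
addr_hi (3b) val=4 bits=0x4 at bit 6: 0xa100
flags (6b) val=18 bits=0x12 at bit 0: 0xa112
word = 0xa112 → big-endian bytes:
  [0]=0xa1  [1]=0x12

a1 12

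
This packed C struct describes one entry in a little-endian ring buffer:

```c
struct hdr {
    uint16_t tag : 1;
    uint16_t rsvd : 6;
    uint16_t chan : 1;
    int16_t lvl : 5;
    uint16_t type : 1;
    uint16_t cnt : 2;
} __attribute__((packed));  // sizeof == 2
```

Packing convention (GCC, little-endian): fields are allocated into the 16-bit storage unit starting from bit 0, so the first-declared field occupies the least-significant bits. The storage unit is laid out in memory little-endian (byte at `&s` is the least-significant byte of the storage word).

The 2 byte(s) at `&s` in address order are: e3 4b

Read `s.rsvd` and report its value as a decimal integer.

49

[0]=0xe3 [1]=0x4b (little-endian) → word 0x4be3
tag [0+:1] = (word>>0) & 0x1 = 1
rsvd [1+:6] = (word>>1) & 0x3f = 49  ←
chan [7+:1] = (word>>7) & 0x1 = 1
lvl [8+:5] = (word>>8) & 0x1f = 11
type [13+:1] = (word>>13) & 0x1 = 0
cnt [14+:2] = (word>>14) & 0x3 = 1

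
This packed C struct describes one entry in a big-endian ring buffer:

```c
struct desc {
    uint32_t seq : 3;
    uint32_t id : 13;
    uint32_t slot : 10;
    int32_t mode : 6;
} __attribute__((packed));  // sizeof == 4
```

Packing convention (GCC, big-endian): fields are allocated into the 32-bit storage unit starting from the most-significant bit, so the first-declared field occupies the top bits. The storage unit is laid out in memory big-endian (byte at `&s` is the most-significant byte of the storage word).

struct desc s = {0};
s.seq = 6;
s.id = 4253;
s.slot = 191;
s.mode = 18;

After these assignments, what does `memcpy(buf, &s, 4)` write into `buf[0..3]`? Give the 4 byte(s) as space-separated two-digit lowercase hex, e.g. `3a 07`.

d0 9d 2f d2

seq (3b) val=6 bits=0x6 at bit 29: 0xc0000000
id (13b) val=4253 bits=0x109d at bit 16: 0xd09d0000
slot (10b) val=191 bits=0xbf at bit 6: 0xd09d2fc0
mode (6b) val=18 bits=0x12 at bit 0: 0xd09d2fd2
word = 0xd09d2fd2 → big-endian bytes:
  [0]=0xd0  [1]=0x9d  [2]=0x2f  [3]=0xd2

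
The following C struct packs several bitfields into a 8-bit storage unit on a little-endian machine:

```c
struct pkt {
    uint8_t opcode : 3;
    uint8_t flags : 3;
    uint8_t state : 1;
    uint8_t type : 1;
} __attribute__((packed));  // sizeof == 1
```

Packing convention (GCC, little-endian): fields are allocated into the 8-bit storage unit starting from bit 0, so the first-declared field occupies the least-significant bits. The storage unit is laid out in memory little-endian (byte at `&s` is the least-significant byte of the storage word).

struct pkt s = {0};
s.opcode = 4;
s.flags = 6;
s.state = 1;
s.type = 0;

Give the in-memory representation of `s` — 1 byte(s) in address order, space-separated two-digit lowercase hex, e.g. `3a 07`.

74

[0+:3] opcode=4 & 0x7 = 0x4; word=0x04
[3+:3] flags=6 & 0x7 = 0x6; word=0x34
[6+:1] state=1 & 0x1 = 0x1; word=0x74
[7+:1] type=0 & 0x1 = 0x0; word=0x74
word = 0x74 → little-endian bytes:
  [0]=0x74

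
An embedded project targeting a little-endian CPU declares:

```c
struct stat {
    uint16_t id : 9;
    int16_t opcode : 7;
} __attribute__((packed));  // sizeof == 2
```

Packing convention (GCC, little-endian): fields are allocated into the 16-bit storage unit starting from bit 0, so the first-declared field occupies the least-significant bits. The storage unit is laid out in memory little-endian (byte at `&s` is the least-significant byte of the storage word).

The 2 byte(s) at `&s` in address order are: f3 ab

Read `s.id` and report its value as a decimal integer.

499

[0]=0xf3 [1]=0xab (little-endian) → word 0xabf3
id:9 @ bit 0 → (0xabf3>>0)&0x1ff = 0x1f3  ←
opcode:7 @ bit 9 → (0xabf3>>9)&0x7f = 0x55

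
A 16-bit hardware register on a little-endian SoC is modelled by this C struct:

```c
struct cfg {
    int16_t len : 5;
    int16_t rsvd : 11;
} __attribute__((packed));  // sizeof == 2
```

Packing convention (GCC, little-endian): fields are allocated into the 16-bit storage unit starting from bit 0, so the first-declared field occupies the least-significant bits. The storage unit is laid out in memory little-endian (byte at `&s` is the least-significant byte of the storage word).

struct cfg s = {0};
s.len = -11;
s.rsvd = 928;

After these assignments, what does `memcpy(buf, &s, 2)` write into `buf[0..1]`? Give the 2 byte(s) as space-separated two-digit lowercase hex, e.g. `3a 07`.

15 74

len:5 = -11 → 0x15 << 0 → word 0x0015
rsvd:11 = 928 → 0x3a0 << 5 → word 0x7415
word = 0x7415 → little-endian bytes:
  [0]=0x15  [1]=0x74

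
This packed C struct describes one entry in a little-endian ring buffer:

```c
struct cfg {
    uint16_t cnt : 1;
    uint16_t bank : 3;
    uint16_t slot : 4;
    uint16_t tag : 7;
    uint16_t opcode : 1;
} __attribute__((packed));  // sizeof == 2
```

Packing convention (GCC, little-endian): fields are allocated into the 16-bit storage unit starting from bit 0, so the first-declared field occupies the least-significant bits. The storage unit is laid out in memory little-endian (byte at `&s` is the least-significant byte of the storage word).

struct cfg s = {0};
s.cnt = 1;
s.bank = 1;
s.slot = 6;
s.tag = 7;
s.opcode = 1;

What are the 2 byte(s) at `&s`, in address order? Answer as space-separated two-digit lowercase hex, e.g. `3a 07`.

[0+:1] cnt=1 & 0x1 = 0x1; word=0x0001
[1+:3] bank=1 & 0x7 = 0x1; word=0x0003
[4+:4] slot=6 & 0xf = 0x6; word=0x0063
[8+:7] tag=7 & 0x7f = 0x7; word=0x0763
[15+:1] opcode=1 & 0x1 = 0x1; word=0x8763
word = 0x8763 → little-endian bytes:
  [0]=0x63  [1]=0x87

63 87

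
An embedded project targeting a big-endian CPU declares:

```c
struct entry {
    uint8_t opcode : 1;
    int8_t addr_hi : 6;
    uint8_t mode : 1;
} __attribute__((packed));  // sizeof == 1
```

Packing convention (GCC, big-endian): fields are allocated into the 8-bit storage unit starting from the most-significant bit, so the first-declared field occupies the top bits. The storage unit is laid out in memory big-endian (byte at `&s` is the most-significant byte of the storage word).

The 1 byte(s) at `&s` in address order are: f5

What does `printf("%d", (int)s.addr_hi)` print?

[0]=0xf5 (big-endian) → word 0xf5
opcode [7+:1] = (word>>7) & 0x1 = 1
addr_hi [1+:6] = (word>>1) & 0x3f = 58  ←
mode [0+:1] = (word>>0) & 0x1 = 1
addr_hi signed 6b, MSB=1: 58 - 64 = -6

-6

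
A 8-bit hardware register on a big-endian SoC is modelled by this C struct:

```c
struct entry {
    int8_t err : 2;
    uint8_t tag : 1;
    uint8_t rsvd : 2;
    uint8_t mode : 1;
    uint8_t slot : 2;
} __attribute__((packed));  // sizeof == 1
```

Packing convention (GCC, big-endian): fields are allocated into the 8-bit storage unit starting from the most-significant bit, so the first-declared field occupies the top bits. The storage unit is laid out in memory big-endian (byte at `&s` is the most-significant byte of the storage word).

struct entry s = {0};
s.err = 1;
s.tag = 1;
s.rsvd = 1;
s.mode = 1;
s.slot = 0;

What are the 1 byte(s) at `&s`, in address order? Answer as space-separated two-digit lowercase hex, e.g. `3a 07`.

6c

[6+:2] err=1 & 0x3 = 0x1; word=0x40
[5+:1] tag=1 & 0x1 = 0x1; word=0x60
[3+:2] rsvd=1 & 0x3 = 0x1; word=0x68
[2+:1] mode=1 & 0x1 = 0x1; word=0x6c
[0+:2] slot=0 & 0x3 = 0x0; word=0x6c
word = 0x6c → big-endian bytes:
  [0]=0x6c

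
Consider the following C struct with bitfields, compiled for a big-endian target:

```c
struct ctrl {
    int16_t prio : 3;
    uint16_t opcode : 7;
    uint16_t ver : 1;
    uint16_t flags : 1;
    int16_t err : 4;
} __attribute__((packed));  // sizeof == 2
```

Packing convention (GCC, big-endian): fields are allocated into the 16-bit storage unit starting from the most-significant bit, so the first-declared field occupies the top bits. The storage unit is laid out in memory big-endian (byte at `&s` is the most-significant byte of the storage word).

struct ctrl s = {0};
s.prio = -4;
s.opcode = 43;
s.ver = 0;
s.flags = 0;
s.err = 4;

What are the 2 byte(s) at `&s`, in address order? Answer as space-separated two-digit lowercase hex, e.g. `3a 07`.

prio (3b) val=-4 bits=0x4 at bit 13: 0x8000
opcode (7b) val=43 bits=0x2b at bit 6: 0x8ac0
ver (1b) val=0 bits=0x0 at bit 5: 0x8ac0
flags (1b) val=0 bits=0x0 at bit 4: 0x8ac0
err (4b) val=4 bits=0x4 at bit 0: 0x8ac4
word = 0x8ac4 → big-endian bytes:
  [0]=0x8a  [1]=0xc4

8a c4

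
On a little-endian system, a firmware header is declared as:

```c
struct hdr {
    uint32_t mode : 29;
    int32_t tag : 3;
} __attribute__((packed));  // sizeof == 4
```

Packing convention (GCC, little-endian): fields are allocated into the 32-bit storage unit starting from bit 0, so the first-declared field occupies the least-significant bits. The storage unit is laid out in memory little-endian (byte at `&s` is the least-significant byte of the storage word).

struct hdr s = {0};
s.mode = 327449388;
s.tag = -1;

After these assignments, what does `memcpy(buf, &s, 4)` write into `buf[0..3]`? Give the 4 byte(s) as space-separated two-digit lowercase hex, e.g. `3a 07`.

2c 7b 84 f3

mode (29b) val=327449388 bits=0x13847b2c at bit 0: 0x13847b2c
tag (3b) val=-1 bits=0x7 at bit 29: 0xf3847b2c
word = 0xf3847b2c → little-endian bytes:
  [0]=0x2c  [1]=0x7b  [2]=0x84  [3]=0xf3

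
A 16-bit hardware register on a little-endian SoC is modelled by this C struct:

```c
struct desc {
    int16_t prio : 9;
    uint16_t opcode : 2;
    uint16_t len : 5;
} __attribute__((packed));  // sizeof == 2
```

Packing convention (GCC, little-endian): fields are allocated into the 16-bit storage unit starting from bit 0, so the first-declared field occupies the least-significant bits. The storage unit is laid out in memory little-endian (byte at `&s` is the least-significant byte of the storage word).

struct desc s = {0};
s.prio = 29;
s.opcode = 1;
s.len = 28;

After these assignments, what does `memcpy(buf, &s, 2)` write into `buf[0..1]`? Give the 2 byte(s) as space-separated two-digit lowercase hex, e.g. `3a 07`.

1d e2

prio:9 = 29 → 0x1d << 0 → word 0x001d
opcode:2 = 1 → 0x1 << 9 → word 0x021d
len:5 = 28 → 0x1c << 11 → word 0xe21d
word = 0xe21d → little-endian bytes:
  [0]=0x1d  [1]=0xe2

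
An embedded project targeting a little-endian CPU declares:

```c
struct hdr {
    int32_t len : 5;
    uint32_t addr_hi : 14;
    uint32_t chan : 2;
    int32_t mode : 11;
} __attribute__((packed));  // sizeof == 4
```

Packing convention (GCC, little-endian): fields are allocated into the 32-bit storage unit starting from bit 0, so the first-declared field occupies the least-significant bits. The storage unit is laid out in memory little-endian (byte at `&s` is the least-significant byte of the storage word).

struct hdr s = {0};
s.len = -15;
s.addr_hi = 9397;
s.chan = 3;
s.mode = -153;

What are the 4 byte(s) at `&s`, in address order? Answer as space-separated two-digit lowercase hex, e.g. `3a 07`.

b1 96 fc ec

len (5b) val=-15 bits=0x11 at bit 0: 0x00000011
addr_hi (14b) val=9397 bits=0x24b5 at bit 5: 0x000496b1
chan (2b) val=3 bits=0x3 at bit 19: 0x001c96b1
mode (11b) val=-153 bits=0x767 at bit 21: 0xecfc96b1
word = 0xecfc96b1 → little-endian bytes:
  [0]=0xb1  [1]=0x96  [2]=0xfc  [3]=0xec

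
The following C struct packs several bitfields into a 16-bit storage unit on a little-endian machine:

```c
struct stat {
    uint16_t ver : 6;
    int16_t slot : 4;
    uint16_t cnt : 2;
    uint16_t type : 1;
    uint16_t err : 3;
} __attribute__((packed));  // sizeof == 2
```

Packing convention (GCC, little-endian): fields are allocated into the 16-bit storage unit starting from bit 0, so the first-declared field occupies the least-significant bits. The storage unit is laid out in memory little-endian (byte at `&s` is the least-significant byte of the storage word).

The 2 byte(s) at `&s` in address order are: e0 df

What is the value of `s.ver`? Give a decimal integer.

32

[0]=0xe0 [1]=0xdf (little-endian) → word 0xdfe0
ver [0+:6] = (word>>0) & 0x3f = 32  ←
slot [6+:4] = (word>>6) & 0xf = 15
cnt [10+:2] = (word>>10) & 0x3 = 3
type [12+:1] = (word>>12) & 0x1 = 1
err [13+:3] = (word>>13) & 0x7 = 6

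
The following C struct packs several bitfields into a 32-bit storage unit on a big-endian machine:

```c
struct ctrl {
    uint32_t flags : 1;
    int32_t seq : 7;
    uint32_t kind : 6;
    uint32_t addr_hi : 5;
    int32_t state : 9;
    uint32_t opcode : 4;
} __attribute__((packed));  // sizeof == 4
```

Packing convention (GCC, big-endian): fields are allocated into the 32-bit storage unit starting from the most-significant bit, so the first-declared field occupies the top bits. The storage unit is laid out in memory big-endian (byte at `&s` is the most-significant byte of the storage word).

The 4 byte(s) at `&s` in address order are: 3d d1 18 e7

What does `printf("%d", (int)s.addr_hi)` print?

8

[0]=0x3d [1]=0xd1 [2]=0x18 [3]=0xe7 (big-endian) → word 0x3dd118e7
flags [31+:1] = (word>>31) & 0x1 = 0
seq [24+:7] = (word>>24) & 0x7f = 61
kind [18+:6] = (word>>18) & 0x3f = 52
addr_hi [13+:5] = (word>>13) & 0x1f = 8  ←
state [4+:9] = (word>>4) & 0x1ff = 398
opcode [0+:4] = (word>>0) & 0xf = 7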